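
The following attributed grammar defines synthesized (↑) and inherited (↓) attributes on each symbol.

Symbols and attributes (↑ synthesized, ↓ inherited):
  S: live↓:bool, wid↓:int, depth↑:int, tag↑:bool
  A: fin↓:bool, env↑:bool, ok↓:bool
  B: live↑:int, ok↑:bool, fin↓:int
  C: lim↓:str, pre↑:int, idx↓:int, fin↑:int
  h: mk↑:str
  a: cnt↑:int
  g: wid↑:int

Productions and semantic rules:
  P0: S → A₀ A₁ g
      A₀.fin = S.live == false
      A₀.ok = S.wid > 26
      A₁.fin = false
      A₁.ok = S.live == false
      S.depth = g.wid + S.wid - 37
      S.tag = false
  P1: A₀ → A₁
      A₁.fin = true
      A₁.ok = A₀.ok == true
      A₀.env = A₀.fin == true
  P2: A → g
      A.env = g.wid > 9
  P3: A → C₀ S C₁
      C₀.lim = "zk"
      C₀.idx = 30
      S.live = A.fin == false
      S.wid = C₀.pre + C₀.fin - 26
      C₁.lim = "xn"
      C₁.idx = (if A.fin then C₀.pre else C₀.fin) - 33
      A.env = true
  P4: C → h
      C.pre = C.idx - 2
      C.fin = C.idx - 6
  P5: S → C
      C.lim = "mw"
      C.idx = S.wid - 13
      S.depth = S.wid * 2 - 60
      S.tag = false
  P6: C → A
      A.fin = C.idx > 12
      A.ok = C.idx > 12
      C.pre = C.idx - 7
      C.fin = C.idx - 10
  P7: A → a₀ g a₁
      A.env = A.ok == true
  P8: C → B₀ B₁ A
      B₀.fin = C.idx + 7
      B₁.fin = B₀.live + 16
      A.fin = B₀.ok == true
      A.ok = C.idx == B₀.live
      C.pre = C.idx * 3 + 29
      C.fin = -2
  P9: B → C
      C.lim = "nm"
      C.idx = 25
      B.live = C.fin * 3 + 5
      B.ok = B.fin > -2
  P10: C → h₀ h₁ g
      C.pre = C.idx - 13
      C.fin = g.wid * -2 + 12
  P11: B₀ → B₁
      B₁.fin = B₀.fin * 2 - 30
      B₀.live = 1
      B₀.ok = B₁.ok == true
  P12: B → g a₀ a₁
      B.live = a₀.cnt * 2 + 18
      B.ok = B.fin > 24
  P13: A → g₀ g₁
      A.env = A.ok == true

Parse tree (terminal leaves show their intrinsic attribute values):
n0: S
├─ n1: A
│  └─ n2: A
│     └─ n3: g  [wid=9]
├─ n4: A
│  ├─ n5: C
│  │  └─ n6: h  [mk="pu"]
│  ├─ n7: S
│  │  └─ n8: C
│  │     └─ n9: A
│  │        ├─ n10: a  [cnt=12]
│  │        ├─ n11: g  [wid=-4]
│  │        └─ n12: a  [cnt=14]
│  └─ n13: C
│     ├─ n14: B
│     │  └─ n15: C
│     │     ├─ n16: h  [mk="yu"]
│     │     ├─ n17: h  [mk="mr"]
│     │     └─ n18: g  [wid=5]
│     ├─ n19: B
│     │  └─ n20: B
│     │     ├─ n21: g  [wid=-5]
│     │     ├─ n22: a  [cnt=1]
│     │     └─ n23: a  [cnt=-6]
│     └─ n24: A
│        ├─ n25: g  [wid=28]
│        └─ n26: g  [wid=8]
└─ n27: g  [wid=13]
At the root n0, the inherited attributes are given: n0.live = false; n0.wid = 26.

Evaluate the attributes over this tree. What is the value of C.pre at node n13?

1. n0.live = false  [given at root]
2. n0.wid = 26  [given at root]
3. n1.fin = true  [S.live == false]
4. n1.ok = false  [S.wid > 26]
5. n2.fin = true  [true]
6. n2.ok = false  [A₀.ok == true]
7. n3.wid = 9  [terminal]
8. n2.env = false  [g.wid > 9]
9. n1.env = true  [A₀.fin == true]
10. n4.fin = false  [false]
11. n4.ok = true  [S.live == false]
12. n5.lim = "zk"  ["zk"]
13. n5.idx = 30  [30]
14. n6.mk = "pu"  [terminal]
15. n5.pre = 28  [C.idx - 2]
16. n5.fin = 24  [C.idx - 6]
17. n7.live = true  [A.fin == false]
18. n7.wid = 26  [C₀.pre + C₀.fin - 26]
19. n8.lim = "mw"  ["mw"]
20. n8.idx = 13  [S.wid - 13]
21. n9.fin = true  [C.idx > 12]
22. n9.ok = true  [C.idx > 12]
23. n10.cnt = 12  [terminal]
24. n11.wid = -4  [terminal]
25. n12.cnt = 14  [terminal]
26. n9.env = true  [A.ok == true]
27. n8.pre = 6  [C.idx - 7]
28. n8.fin = 3  [C.idx - 10]
29. n7.depth = -8  [S.wid * 2 - 60]
30. n7.tag = false  [false]
31. n13.lim = "xn"  ["xn"]
32. n13.idx = -9  [(if A.fin then C₀.pre else C₀.fin) - 33]
33. n14.fin = -2  [C.idx + 7]
34. n15.lim = "nm"  ["nm"]
35. n15.idx = 25  [25]
36. n16.mk = "yu"  [terminal]
37. n17.mk = "mr"  [terminal]
38. n18.wid = 5  [terminal]
39. n15.pre = 12  [C.idx - 13]
40. n15.fin = 2  [g.wid * -2 + 12]
41. n14.live = 11  [C.fin * 3 + 5]
42. n14.ok = false  [B.fin > -2]
43. n19.fin = 27  [B₀.live + 16]
44. n20.fin = 24  [B₀.fin * 2 - 30]
45. n21.wid = -5  [terminal]
46. n22.cnt = 1  [terminal]
47. n23.cnt = -6  [terminal]
48. n20.live = 20  [a₀.cnt * 2 + 18]
49. n20.ok = false  [B.fin > 24]
50. n19.live = 1  [1]
51. n19.ok = false  [B₁.ok == true]
52. n24.fin = false  [B₀.ok == true]
53. n24.ok = false  [C.idx == B₀.live]
54. n25.wid = 28  [terminal]
55. n26.wid = 8  [terminal]
56. n24.env = false  [A.ok == true]
57. n13.pre = 2  [C.idx * 3 + 29]
58. n13.fin = -2  [-2]
59. n4.env = true  [true]
60. n27.wid = 13  [terminal]
61. n0.depth = 2  [g.wid + S.wid - 37]
62. n0.tag = false  [false]

2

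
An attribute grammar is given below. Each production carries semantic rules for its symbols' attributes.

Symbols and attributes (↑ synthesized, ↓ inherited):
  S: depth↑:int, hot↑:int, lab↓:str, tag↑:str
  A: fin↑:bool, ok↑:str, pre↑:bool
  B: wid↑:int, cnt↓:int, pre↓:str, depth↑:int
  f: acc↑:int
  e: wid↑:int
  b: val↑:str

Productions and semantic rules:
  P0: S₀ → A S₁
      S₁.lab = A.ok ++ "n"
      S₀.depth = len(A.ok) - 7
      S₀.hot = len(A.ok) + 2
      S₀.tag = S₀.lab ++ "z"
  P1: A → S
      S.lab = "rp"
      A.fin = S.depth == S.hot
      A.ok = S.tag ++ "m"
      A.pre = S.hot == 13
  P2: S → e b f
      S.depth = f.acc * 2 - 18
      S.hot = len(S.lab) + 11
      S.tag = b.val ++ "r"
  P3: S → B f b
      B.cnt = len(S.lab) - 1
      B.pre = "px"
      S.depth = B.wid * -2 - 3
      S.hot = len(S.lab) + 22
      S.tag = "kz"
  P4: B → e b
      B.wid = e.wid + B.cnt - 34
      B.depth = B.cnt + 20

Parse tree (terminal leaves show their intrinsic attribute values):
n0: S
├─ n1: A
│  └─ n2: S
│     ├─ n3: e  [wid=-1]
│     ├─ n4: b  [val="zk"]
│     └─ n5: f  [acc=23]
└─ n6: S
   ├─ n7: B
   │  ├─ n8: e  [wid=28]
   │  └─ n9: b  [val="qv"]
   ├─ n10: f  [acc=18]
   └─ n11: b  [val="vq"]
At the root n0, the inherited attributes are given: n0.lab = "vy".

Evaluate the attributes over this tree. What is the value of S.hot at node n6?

1. n0.lab = "vy"  [given at root]
2. n2.lab = "rp"  ["rp"]
3. n3.wid = -1  [terminal]
4. n4.val = "zk"  [terminal]
5. n5.acc = 23  [terminal]
6. n2.depth = 28  [f.acc * 2 - 18]
7. n2.hot = 13  [len(S.lab) + 11]
8. n2.tag = "zkr"  [b.val ++ "r"]
9. n1.fin = false  [S.depth == S.hot]
10. n1.ok = "zkrm"  [S.tag ++ "m"]
11. n1.pre = true  [S.hot == 13]
12. n6.lab = "zkrmn"  [A.ok ++ "n"]
13. n7.cnt = 4  [len(S.lab) - 1]
14. n7.pre = "px"  ["px"]
15. n8.wid = 28  [terminal]
16. n9.val = "qv"  [terminal]
17. n7.wid = -2  [e.wid + B.cnt - 34]
18. n7.depth = 24  [B.cnt + 20]
19. n10.acc = 18  [terminal]
20. n11.val = "vq"  [terminal]
21. n6.depth = 1  [B.wid * -2 - 3]
22. n6.hot = 27  [len(S.lab) + 22]
23. n6.tag = "kz"  ["kz"]
24. n0.depth = -3  [len(A.ok) - 7]
25. n0.hot = 6  [len(A.ok) + 2]
26. n0.tag = "vyz"  [S₀.lab ++ "z"]

27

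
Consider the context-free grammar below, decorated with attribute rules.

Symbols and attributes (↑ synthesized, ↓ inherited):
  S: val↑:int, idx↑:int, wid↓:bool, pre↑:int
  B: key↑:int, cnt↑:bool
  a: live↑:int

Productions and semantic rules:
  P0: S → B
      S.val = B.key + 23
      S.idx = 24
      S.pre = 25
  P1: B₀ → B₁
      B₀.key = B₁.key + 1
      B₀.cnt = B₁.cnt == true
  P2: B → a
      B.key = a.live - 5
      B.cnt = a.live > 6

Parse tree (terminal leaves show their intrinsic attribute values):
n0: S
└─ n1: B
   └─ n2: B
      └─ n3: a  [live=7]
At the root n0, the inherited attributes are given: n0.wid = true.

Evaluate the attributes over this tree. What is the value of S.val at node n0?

26

1. n0.wid = true  [given at root]
2. n3.live = 7  [terminal]
3. n2.key = 2  [a.live - 5]
4. n2.cnt = true  [a.live > 6]
5. n1.key = 3  [B₁.key + 1]
6. n1.cnt = true  [B₁.cnt == true]
7. n0.val = 26  [B.key + 23]
8. n0.idx = 24  [24]
9. n0.pre = 25  [25]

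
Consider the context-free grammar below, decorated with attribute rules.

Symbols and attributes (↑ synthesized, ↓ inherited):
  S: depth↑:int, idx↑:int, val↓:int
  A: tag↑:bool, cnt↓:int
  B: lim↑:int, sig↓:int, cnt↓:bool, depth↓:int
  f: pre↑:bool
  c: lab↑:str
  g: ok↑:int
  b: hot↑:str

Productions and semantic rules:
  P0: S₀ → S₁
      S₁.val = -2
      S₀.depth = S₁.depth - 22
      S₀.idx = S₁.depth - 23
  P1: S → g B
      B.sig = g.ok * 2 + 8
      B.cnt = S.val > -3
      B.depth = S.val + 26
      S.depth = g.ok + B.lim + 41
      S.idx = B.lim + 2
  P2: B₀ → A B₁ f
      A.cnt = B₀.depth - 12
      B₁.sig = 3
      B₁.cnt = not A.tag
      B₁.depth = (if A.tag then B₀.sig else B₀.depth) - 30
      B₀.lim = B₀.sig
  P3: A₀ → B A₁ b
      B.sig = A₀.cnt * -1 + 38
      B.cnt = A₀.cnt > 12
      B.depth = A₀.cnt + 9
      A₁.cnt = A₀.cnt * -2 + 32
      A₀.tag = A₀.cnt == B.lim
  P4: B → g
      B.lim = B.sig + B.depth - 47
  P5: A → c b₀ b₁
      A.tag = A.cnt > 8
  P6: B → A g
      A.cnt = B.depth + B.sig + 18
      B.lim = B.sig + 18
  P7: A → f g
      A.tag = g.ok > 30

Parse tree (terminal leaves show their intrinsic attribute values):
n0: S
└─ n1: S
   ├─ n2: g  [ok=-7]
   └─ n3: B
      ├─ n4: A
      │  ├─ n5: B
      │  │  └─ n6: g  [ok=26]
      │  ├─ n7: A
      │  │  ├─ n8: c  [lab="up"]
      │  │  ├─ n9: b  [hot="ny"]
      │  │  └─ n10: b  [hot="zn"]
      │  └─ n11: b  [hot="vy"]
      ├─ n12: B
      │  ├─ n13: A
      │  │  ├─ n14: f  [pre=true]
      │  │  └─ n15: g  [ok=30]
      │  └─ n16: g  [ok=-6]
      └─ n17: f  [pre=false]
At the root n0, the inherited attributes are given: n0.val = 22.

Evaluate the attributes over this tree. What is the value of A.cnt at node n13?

15

1. n0.val = 22  [given at root]
2. n1.val = -2  [-2]
3. n2.ok = -7  [terminal]
4. n3.sig = -6  [g.ok * 2 + 8]
5. n3.cnt = true  [S.val > -3]
6. n3.depth = 24  [S.val + 26]
7. n4.cnt = 12  [B₀.depth - 12]
8. n5.sig = 26  [A₀.cnt * -1 + 38]
9. n5.cnt = false  [A₀.cnt > 12]
10. n5.depth = 21  [A₀.cnt + 9]
11. n6.ok = 26  [terminal]
12. n5.lim = 0  [B.sig + B.depth - 47]
13. n7.cnt = 8  [A₀.cnt * -2 + 32]
14. n8.lab = "up"  [terminal]
15. n9.hot = "ny"  [terminal]
16. n10.hot = "zn"  [terminal]
17. n7.tag = false  [A.cnt > 8]
18. n11.hot = "vy"  [terminal]
19. n4.tag = false  [A₀.cnt == B.lim]
20. n12.sig = 3  [3]
21. n12.cnt = true  [not A.tag]
22. n12.depth = -6  [(if A.tag then B₀.sig else B₀.depth) - 30]
23. n13.cnt = 15  [B.depth + B.sig + 18]
24. n14.pre = true  [terminal]
25. n15.ok = 30  [terminal]
26. n13.tag = false  [g.ok > 30]
27. n16.ok = -6  [terminal]
28. n12.lim = 21  [B.sig + 18]
29. n17.pre = false  [terminal]
30. n3.lim = -6  [B₀.sig]
31. n1.depth = 28  [g.ok + B.lim + 41]
32. n1.idx = -4  [B.lim + 2]
33. n0.depth = 6  [S₁.depth - 22]
34. n0.idx = 5  [S₁.depth - 23]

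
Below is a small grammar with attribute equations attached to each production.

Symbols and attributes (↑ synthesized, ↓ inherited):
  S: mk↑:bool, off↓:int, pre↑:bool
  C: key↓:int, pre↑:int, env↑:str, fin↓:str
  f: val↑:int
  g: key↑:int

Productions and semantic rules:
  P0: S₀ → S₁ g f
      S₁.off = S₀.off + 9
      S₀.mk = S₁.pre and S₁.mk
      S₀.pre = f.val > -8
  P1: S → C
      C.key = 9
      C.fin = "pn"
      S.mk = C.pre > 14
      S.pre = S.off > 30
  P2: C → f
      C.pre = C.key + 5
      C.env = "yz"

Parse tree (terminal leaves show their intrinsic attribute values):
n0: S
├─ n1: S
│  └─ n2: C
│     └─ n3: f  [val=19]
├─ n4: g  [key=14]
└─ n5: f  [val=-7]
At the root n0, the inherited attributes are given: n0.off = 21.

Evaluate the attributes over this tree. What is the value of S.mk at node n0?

false

1. n0.off = 21  [given at root]
2. n1.off = 30  [S₀.off + 9]
3. n2.key = 9  [9]
4. n2.fin = "pn"  ["pn"]
5. n3.val = 19  [terminal]
6. n2.pre = 14  [C.key + 5]
7. n2.env = "yz"  ["yz"]
8. n1.mk = false  [C.pre > 14]
9. n1.pre = false  [S.off > 30]
10. n4.key = 14  [terminal]
11. n5.val = -7  [terminal]
12. n0.mk = false  [S₁.pre and S₁.mk]
13. n0.pre = true  [f.val > -8]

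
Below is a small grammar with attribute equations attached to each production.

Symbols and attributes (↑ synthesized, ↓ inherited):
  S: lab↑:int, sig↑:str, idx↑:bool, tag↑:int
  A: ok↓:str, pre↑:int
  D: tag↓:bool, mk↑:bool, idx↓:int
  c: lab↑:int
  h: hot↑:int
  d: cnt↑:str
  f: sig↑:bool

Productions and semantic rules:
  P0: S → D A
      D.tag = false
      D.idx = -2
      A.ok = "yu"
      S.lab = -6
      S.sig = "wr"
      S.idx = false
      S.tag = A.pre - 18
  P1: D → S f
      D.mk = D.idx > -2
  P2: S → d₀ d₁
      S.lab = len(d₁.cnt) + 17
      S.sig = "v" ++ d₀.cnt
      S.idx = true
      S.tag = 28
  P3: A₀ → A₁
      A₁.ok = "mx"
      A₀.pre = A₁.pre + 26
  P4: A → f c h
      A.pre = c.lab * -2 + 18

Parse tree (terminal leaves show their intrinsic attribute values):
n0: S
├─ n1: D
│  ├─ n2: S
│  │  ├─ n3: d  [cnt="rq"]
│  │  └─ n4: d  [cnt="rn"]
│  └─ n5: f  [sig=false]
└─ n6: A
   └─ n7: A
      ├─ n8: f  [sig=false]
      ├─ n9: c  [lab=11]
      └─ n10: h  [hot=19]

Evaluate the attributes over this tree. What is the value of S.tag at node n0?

1. n1.tag = false  [false]
2. n1.idx = -2  [-2]
3. n3.cnt = "rq"  [terminal]
4. n4.cnt = "rn"  [terminal]
5. n2.lab = 19  [len(d₁.cnt) + 17]
6. n2.sig = "vrq"  ["v" ++ d₀.cnt]
7. n2.idx = true  [true]
8. n2.tag = 28  [28]
9. n5.sig = false  [terminal]
10. n1.mk = false  [D.idx > -2]
11. n6.ok = "yu"  ["yu"]
12. n7.ok = "mx"  ["mx"]
13. n8.sig = false  [terminal]
14. n9.lab = 11  [terminal]
15. n10.hot = 19  [terminal]
16. n7.pre = -4  [c.lab * -2 + 18]
17. n6.pre = 22  [A₁.pre + 26]
18. n0.lab = -6  [-6]
19. n0.sig = "wr"  ["wr"]
20. n0.idx = false  [false]
21. n0.tag = 4  [A.pre - 18]

4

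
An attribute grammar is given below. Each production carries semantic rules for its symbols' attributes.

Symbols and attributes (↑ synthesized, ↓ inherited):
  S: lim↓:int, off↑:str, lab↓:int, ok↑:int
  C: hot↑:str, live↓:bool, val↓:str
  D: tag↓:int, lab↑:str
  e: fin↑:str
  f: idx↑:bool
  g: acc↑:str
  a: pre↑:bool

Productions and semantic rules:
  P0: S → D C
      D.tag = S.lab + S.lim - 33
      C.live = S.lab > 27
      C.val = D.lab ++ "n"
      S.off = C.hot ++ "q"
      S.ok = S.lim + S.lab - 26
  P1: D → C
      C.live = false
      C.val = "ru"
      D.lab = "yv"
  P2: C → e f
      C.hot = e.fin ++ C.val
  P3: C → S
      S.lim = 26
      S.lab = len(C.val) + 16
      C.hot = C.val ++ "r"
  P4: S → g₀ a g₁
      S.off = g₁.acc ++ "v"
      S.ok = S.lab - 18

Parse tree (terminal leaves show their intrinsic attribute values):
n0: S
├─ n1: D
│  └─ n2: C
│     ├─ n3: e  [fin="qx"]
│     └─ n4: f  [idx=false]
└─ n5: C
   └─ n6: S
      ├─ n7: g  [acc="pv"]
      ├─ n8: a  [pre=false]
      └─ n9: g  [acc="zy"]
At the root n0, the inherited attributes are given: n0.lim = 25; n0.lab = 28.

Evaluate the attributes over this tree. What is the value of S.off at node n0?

1. n0.lim = 25  [given at root]
2. n0.lab = 28  [given at root]
3. n1.tag = 20  [S.lab + S.lim - 33]
4. n2.live = false  [false]
5. n2.val = "ru"  ["ru"]
6. n3.fin = "qx"  [terminal]
7. n4.idx = false  [terminal]
8. n2.hot = "qxru"  [e.fin ++ C.val]
9. n1.lab = "yv"  ["yv"]
10. n5.live = true  [S.lab > 27]
11. n5.val = "yvn"  [D.lab ++ "n"]
12. n6.lim = 26  [26]
13. n6.lab = 19  [len(C.val) + 16]
14. n7.acc = "pv"  [terminal]
15. n8.pre = false  [terminal]
16. n9.acc = "zy"  [terminal]
17. n6.off = "zyv"  [g₁.acc ++ "v"]
18. n6.ok = 1  [S.lab - 18]
19. n5.hot = "yvnr"  [C.val ++ "r"]
20. n0.off = "yvnrq"  [C.hot ++ "q"]
21. n0.ok = 27  [S.lim + S.lab - 26]

"yvnrq"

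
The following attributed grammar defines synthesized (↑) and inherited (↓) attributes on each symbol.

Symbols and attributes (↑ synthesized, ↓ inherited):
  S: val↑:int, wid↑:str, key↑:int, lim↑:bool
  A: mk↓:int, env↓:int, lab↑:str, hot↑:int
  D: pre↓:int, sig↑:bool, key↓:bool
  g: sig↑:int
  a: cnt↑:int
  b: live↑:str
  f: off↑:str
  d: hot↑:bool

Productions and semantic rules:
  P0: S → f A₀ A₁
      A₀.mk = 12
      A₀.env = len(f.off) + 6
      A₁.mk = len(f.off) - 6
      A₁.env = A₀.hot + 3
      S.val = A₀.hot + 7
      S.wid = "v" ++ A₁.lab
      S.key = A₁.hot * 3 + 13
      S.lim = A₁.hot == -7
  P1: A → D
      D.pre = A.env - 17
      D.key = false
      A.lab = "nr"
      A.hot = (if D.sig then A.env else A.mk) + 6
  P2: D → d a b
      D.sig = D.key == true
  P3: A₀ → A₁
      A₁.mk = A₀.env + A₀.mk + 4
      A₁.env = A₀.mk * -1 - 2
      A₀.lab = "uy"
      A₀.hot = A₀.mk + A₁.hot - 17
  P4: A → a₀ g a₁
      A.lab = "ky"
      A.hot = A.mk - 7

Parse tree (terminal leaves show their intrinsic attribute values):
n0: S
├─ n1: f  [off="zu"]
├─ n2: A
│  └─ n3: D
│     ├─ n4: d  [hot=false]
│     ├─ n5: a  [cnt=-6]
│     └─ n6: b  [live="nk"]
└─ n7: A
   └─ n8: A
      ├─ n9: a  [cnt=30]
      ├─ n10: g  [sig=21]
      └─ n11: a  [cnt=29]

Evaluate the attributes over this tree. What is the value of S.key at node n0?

-8

1. n1.off = "zu"  [terminal]
2. n2.mk = 12  [12]
3. n2.env = 8  [len(f.off) + 6]
4. n3.pre = -9  [A.env - 17]
5. n3.key = false  [false]
6. n4.hot = false  [terminal]
7. n5.cnt = -6  [terminal]
8. n6.live = "nk"  [terminal]
9. n3.sig = false  [D.key == true]
10. n2.lab = "nr"  ["nr"]
11. n2.hot = 18  [(if D.sig then A.env else A.mk) + 6]
12. n7.mk = -4  [len(f.off) - 6]
13. n7.env = 21  [A₀.hot + 3]
14. n8.mk = 21  [A₀.env + A₀.mk + 4]
15. n8.env = 2  [A₀.mk * -1 - 2]
16. n9.cnt = 30  [terminal]
17. n10.sig = 21  [terminal]
18. n11.cnt = 29  [terminal]
19. n8.lab = "ky"  ["ky"]
20. n8.hot = 14  [A.mk - 7]
21. n7.lab = "uy"  ["uy"]
22. n7.hot = -7  [A₀.mk + A₁.hot - 17]
23. n0.val = 25  [A₀.hot + 7]
24. n0.wid = "vuy"  ["v" ++ A₁.lab]
25. n0.key = -8  [A₁.hot * 3 + 13]
26. n0.lim = true  [A₁.hot == -7]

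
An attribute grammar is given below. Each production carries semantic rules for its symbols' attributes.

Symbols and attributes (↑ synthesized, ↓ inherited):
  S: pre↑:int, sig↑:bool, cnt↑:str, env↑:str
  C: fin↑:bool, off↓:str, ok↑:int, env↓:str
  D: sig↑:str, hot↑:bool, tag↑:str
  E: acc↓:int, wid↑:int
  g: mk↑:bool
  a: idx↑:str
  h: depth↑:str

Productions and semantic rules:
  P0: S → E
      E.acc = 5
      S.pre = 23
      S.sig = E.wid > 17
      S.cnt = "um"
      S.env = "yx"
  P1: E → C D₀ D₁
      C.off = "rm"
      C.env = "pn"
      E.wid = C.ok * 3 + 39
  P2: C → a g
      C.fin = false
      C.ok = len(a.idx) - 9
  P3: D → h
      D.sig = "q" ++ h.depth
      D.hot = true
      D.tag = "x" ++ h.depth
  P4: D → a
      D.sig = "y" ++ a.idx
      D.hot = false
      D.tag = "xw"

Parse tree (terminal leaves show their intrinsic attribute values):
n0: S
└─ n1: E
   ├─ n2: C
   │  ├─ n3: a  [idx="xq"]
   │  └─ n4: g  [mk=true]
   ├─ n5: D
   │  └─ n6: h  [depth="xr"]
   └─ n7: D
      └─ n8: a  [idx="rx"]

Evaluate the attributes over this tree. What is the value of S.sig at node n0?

true

1. n1.acc = 5  [5]
2. n2.off = "rm"  ["rm"]
3. n2.env = "pn"  ["pn"]
4. n3.idx = "xq"  [terminal]
5. n4.mk = true  [terminal]
6. n2.fin = false  [false]
7. n2.ok = -7  [len(a.idx) - 9]
8. n6.depth = "xr"  [terminal]
9. n5.sig = "qxr"  ["q" ++ h.depth]
10. n5.hot = true  [true]
11. n5.tag = "xxr"  ["x" ++ h.depth]
12. n8.idx = "rx"  [terminal]
13. n7.sig = "yrx"  ["y" ++ a.idx]
14. n7.hot = false  [false]
15. n7.tag = "xw"  ["xw"]
16. n1.wid = 18  [C.ok * 3 + 39]
17. n0.pre = 23  [23]
18. n0.sig = true  [E.wid > 17]
19. n0.cnt = "um"  ["um"]
20. n0.env = "yx"  ["yx"]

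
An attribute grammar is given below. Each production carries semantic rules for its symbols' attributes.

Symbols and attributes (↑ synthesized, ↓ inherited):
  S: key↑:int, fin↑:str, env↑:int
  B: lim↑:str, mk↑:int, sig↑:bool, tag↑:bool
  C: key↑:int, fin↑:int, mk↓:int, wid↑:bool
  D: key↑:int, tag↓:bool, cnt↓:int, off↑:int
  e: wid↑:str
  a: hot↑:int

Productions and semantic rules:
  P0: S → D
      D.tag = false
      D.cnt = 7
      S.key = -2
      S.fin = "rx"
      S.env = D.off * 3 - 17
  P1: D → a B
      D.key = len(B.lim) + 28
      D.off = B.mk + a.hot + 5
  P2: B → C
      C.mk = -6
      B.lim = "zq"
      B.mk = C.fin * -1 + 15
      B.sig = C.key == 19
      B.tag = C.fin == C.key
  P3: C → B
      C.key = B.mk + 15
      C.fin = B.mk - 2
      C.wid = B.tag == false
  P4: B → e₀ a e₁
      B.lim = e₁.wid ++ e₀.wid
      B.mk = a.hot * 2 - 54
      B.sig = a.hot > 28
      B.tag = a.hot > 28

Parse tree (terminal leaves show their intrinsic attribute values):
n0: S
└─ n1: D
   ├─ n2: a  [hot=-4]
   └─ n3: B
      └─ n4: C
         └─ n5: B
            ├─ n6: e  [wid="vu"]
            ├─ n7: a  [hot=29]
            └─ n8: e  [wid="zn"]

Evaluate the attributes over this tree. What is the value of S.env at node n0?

25

1. n1.tag = false  [false]
2. n1.cnt = 7  [7]
3. n2.hot = -4  [terminal]
4. n4.mk = -6  [-6]
5. n6.wid = "vu"  [terminal]
6. n7.hot = 29  [terminal]
7. n8.wid = "zn"  [terminal]
8. n5.lim = "znvu"  [e₁.wid ++ e₀.wid]
9. n5.mk = 4  [a.hot * 2 - 54]
10. n5.sig = true  [a.hot > 28]
11. n5.tag = true  [a.hot > 28]
12. n4.key = 19  [B.mk + 15]
13. n4.fin = 2  [B.mk - 2]
14. n4.wid = false  [B.tag == false]
15. n3.lim = "zq"  ["zq"]
16. n3.mk = 13  [C.fin * -1 + 15]
17. n3.sig = true  [C.key == 19]
18. n3.tag = false  [C.fin == C.key]
19. n1.key = 30  [len(B.lim) + 28]
20. n1.off = 14  [B.mk + a.hot + 5]
21. n0.key = -2  [-2]
22. n0.fin = "rx"  ["rx"]
23. n0.env = 25  [D.off * 3 - 17]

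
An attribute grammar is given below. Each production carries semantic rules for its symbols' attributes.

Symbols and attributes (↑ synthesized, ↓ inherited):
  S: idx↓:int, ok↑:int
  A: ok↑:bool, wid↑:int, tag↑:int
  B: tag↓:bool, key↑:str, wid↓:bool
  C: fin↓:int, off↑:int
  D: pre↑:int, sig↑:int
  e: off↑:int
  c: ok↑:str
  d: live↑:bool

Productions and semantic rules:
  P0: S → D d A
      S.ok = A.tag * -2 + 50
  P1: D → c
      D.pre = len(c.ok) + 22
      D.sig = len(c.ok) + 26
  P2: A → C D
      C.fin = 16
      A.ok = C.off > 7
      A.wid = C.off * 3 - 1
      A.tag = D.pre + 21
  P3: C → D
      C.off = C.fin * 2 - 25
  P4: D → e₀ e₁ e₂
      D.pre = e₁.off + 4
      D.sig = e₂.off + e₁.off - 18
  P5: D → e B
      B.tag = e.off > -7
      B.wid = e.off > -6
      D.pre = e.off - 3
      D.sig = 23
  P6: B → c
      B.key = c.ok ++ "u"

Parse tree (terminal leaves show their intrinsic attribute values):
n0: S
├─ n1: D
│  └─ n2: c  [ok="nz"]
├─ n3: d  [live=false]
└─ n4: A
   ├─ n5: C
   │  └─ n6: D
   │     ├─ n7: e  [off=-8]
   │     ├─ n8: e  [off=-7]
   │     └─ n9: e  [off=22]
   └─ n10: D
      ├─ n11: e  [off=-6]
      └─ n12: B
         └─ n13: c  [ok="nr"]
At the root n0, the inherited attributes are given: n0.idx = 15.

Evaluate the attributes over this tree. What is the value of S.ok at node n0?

26

1. n0.idx = 15  [given at root]
2. n2.ok = "nz"  [terminal]
3. n1.pre = 24  [len(c.ok) + 22]
4. n1.sig = 28  [len(c.ok) + 26]
5. n3.live = false  [terminal]
6. n5.fin = 16  [16]
7. n7.off = -8  [terminal]
8. n8.off = -7  [terminal]
9. n9.off = 22  [terminal]
10. n6.pre = -3  [e₁.off + 4]
11. n6.sig = -3  [e₂.off + e₁.off - 18]
12. n5.off = 7  [C.fin * 2 - 25]
13. n11.off = -6  [terminal]
14. n12.tag = true  [e.off > -7]
15. n12.wid = false  [e.off > -6]
16. n13.ok = "nr"  [terminal]
17. n12.key = "nru"  [c.ok ++ "u"]
18. n10.pre = -9  [e.off - 3]
19. n10.sig = 23  [23]
20. n4.ok = false  [C.off > 7]
21. n4.wid = 20  [C.off * 3 - 1]
22. n4.tag = 12  [D.pre + 21]
23. n0.ok = 26  [A.tag * -2 + 50]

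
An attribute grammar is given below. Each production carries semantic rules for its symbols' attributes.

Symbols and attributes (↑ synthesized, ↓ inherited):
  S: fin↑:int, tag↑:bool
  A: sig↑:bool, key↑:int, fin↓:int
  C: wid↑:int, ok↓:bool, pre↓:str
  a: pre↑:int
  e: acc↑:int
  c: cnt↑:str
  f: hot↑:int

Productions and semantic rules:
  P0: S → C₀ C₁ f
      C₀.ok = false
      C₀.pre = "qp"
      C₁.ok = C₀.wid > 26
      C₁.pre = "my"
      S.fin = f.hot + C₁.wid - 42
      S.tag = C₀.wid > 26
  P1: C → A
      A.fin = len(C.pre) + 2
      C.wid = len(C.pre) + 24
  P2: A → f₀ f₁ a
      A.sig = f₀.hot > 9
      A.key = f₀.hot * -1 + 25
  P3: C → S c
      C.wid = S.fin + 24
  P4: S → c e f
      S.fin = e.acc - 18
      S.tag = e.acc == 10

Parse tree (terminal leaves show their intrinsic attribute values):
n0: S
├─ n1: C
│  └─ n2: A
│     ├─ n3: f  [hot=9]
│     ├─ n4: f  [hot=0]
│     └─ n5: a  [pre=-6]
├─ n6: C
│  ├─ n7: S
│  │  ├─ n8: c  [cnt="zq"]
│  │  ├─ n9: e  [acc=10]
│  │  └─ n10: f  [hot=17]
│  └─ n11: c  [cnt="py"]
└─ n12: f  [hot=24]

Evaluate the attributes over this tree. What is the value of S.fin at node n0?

1. n1.ok = false  [false]
2. n1.pre = "qp"  ["qp"]
3. n2.fin = 4  [len(C.pre) + 2]
4. n3.hot = 9  [terminal]
5. n4.hot = 0  [terminal]
6. n5.pre = -6  [terminal]
7. n2.sig = false  [f₀.hot > 9]
8. n2.key = 16  [f₀.hot * -1 + 25]
9. n1.wid = 26  [len(C.pre) + 24]
10. n6.ok = false  [C₀.wid > 26]
11. n6.pre = "my"  ["my"]
12. n8.cnt = "zq"  [terminal]
13. n9.acc = 10  [terminal]
14. n10.hot = 17  [terminal]
15. n7.fin = -8  [e.acc - 18]
16. n7.tag = true  [e.acc == 10]
17. n11.cnt = "py"  [terminal]
18. n6.wid = 16  [S.fin + 24]
19. n12.hot = 24  [terminal]
20. n0.fin = -2  [f.hot + C₁.wid - 42]
21. n0.tag = false  [C₀.wid > 26]

-2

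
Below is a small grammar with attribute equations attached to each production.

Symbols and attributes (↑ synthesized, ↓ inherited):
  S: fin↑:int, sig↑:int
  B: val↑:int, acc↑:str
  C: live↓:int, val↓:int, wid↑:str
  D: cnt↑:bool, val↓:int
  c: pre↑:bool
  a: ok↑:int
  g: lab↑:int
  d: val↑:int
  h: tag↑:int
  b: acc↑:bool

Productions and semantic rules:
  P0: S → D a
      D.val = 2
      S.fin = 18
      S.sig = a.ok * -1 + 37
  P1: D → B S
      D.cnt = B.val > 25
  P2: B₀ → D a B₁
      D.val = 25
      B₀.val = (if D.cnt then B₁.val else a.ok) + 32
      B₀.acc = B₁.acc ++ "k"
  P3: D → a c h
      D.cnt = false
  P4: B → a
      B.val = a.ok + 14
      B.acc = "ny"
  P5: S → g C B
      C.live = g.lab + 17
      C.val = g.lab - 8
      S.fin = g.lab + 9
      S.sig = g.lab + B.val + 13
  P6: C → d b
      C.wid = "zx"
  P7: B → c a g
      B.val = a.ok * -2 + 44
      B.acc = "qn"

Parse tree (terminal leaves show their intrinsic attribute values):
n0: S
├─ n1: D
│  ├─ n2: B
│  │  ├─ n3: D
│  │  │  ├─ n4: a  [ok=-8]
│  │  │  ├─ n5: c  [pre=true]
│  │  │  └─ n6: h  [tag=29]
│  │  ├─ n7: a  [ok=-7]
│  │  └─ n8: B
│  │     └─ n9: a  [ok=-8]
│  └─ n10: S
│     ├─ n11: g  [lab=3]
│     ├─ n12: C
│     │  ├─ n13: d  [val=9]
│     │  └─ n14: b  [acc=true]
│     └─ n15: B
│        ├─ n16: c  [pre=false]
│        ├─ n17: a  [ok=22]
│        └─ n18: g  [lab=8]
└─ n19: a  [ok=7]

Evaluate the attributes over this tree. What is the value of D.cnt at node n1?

1. n1.val = 2  [2]
2. n3.val = 25  [25]
3. n4.ok = -8  [terminal]
4. n5.pre = true  [terminal]
5. n6.tag = 29  [terminal]
6. n3.cnt = false  [false]
7. n7.ok = -7  [terminal]
8. n9.ok = -8  [terminal]
9. n8.val = 6  [a.ok + 14]
10. n8.acc = "ny"  ["ny"]
11. n2.val = 25  [(if D.cnt then B₁.val else a.ok) + 32]
12. n2.acc = "nyk"  [B₁.acc ++ "k"]
13. n11.lab = 3  [terminal]
14. n12.live = 20  [g.lab + 17]
15. n12.val = -5  [g.lab - 8]
16. n13.val = 9  [terminal]
17. n14.acc = true  [terminal]
18. n12.wid = "zx"  ["zx"]
19. n16.pre = false  [terminal]
20. n17.ok = 22  [terminal]
21. n18.lab = 8  [terminal]
22. n15.val = 0  [a.ok * -2 + 44]
23. n15.acc = "qn"  ["qn"]
24. n10.fin = 12  [g.lab + 9]
25. n10.sig = 16  [g.lab + B.val + 13]
26. n1.cnt = false  [B.val > 25]
27. n19.ok = 7  [terminal]
28. n0.fin = 18  [18]
29. n0.sig = 30  [a.ok * -1 + 37]

false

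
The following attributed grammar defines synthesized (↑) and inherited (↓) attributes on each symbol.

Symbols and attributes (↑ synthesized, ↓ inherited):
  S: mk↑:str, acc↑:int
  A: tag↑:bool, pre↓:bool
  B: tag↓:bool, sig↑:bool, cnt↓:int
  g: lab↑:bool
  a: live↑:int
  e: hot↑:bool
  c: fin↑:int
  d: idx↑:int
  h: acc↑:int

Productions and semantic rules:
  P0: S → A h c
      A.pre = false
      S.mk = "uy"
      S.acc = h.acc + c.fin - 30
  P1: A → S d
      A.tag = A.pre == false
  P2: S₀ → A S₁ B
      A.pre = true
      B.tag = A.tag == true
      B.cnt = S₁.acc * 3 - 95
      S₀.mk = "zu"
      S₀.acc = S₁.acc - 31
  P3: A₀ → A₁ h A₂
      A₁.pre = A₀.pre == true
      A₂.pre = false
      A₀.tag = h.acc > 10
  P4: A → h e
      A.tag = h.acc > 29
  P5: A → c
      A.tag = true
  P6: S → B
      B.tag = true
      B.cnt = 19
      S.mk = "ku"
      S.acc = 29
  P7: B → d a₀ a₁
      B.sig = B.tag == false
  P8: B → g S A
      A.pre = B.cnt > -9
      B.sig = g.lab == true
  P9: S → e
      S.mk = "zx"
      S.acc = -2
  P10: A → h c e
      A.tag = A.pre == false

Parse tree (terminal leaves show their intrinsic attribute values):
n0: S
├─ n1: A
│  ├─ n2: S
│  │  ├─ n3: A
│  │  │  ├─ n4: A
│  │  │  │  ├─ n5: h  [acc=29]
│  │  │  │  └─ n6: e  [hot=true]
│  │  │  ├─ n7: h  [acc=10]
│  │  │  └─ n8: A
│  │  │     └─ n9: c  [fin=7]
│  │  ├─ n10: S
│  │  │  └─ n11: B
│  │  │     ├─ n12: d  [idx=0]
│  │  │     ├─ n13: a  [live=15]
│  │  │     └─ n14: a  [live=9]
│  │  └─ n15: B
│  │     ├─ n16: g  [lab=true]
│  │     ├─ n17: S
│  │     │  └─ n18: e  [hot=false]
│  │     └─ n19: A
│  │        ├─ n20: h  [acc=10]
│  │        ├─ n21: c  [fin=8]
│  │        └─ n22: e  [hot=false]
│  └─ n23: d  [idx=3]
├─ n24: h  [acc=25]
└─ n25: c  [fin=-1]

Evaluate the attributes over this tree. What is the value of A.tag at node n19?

false

1. n1.pre = false  [false]
2. n3.pre = true  [true]
3. n4.pre = true  [A₀.pre == true]
4. n5.acc = 29  [terminal]
5. n6.hot = true  [terminal]
6. n4.tag = false  [h.acc > 29]
7. n7.acc = 10  [terminal]
8. n8.pre = false  [false]
9. n9.fin = 7  [terminal]
10. n8.tag = true  [true]
11. n3.tag = false  [h.acc > 10]
12. n11.tag = true  [true]
13. n11.cnt = 19  [19]
14. n12.idx = 0  [terminal]
15. n13.live = 15  [terminal]
16. n14.live = 9  [terminal]
17. n11.sig = false  [B.tag == false]
18. n10.mk = "ku"  ["ku"]
19. n10.acc = 29  [29]
20. n15.tag = false  [A.tag == true]
21. n15.cnt = -8  [S₁.acc * 3 - 95]
22. n16.lab = true  [terminal]
23. n18.hot = false  [terminal]
24. n17.mk = "zx"  ["zx"]
25. n17.acc = -2  [-2]
26. n19.pre = true  [B.cnt > -9]
27. n20.acc = 10  [terminal]
28. n21.fin = 8  [terminal]
29. n22.hot = false  [terminal]
30. n19.tag = false  [A.pre == false]
31. n15.sig = true  [g.lab == true]
32. n2.mk = "zu"  ["zu"]
33. n2.acc = -2  [S₁.acc - 31]
34. n23.idx = 3  [terminal]
35. n1.tag = true  [A.pre == false]
36. n24.acc = 25  [terminal]
37. n25.fin = -1  [terminal]
38. n0.mk = "uy"  ["uy"]
39. n0.acc = -6  [h.acc + c.fin - 30]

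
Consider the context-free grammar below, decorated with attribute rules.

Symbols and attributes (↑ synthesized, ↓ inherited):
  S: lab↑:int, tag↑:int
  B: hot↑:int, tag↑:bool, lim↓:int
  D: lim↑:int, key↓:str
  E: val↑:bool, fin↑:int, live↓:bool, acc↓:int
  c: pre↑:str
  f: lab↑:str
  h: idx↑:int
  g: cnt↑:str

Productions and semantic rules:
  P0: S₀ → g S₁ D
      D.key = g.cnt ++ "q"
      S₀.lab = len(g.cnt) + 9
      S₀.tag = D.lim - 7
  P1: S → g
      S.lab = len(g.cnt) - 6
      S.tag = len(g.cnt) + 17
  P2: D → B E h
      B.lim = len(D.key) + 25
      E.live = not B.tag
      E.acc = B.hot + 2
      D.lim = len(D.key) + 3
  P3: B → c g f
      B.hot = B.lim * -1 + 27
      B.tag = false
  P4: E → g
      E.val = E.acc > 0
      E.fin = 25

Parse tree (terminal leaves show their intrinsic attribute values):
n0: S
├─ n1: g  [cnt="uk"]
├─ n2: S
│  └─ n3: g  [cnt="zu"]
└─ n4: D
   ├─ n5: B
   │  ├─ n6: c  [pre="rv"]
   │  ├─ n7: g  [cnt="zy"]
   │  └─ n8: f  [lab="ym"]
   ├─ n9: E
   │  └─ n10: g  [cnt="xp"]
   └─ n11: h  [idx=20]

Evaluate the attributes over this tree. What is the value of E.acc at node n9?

1. n1.cnt = "uk"  [terminal]
2. n3.cnt = "zu"  [terminal]
3. n2.lab = -4  [len(g.cnt) - 6]
4. n2.tag = 19  [len(g.cnt) + 17]
5. n4.key = "ukq"  [g.cnt ++ "q"]
6. n5.lim = 28  [len(D.key) + 25]
7. n6.pre = "rv"  [terminal]
8. n7.cnt = "zy"  [terminal]
9. n8.lab = "ym"  [terminal]
10. n5.hot = -1  [B.lim * -1 + 27]
11. n5.tag = false  [false]
12. n9.live = true  [not B.tag]
13. n9.acc = 1  [B.hot + 2]
14. n10.cnt = "xp"  [terminal]
15. n9.val = true  [E.acc > 0]
16. n9.fin = 25  [25]
17. n11.idx = 20  [terminal]
18. n4.lim = 6  [len(D.key) + 3]
19. n0.lab = 11  [len(g.cnt) + 9]
20. n0.tag = -1  [D.lim - 7]

1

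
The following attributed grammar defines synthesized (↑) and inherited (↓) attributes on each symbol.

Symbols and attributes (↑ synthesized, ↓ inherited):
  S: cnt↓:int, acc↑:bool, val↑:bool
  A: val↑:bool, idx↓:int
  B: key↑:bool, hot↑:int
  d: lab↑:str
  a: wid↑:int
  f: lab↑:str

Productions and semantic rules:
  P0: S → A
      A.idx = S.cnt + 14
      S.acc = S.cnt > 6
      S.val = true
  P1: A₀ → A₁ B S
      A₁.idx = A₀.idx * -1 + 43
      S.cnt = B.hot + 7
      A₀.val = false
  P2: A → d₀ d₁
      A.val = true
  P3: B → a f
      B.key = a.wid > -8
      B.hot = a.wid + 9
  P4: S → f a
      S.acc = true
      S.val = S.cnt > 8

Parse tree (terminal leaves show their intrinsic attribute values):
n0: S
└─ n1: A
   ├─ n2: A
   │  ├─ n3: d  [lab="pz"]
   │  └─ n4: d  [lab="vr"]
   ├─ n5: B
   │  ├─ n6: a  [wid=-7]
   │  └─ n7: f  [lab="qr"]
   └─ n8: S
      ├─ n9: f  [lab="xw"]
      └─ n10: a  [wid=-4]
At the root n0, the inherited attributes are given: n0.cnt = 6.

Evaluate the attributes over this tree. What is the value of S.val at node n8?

1. n0.cnt = 6  [given at root]
2. n1.idx = 20  [S.cnt + 14]
3. n2.idx = 23  [A₀.idx * -1 + 43]
4. n3.lab = "pz"  [terminal]
5. n4.lab = "vr"  [terminal]
6. n2.val = true  [true]
7. n6.wid = -7  [terminal]
8. n7.lab = "qr"  [terminal]
9. n5.key = true  [a.wid > -8]
10. n5.hot = 2  [a.wid + 9]
11. n8.cnt = 9  [B.hot + 7]
12. n9.lab = "xw"  [terminal]
13. n10.wid = -4  [terminal]
14. n8.acc = true  [true]
15. n8.val = true  [S.cnt > 8]
16. n1.val = false  [false]
17. n0.acc = false  [S.cnt > 6]
18. n0.val = true  [true]

true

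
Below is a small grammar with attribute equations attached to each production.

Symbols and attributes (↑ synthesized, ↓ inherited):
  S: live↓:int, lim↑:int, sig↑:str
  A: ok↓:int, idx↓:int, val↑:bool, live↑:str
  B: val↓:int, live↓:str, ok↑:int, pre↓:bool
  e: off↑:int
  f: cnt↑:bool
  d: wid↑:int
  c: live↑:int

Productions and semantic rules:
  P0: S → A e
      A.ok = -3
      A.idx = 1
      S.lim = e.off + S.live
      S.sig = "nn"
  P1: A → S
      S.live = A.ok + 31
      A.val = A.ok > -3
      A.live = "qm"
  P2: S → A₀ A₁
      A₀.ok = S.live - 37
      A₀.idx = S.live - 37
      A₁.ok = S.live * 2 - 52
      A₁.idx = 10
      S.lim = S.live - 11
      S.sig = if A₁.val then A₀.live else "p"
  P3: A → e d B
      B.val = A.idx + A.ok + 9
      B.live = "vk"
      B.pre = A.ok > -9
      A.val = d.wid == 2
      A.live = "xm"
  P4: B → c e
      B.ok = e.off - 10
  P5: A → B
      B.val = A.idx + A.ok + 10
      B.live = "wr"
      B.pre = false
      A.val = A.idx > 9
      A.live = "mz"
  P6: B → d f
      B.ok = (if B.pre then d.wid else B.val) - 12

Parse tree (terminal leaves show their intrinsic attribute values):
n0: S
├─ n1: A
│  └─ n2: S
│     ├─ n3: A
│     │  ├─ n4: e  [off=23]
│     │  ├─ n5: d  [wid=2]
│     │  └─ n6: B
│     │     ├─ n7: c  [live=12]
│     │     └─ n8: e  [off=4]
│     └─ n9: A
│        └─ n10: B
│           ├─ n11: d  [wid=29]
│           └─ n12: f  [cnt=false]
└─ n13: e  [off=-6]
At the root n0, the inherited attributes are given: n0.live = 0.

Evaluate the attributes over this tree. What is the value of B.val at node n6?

1. n0.live = 0  [given at root]
2. n1.ok = -3  [-3]
3. n1.idx = 1  [1]
4. n2.live = 28  [A.ok + 31]
5. n3.ok = -9  [S.live - 37]
6. n3.idx = -9  [S.live - 37]
7. n4.off = 23  [terminal]
8. n5.wid = 2  [terminal]
9. n6.val = -9  [A.idx + A.ok + 9]
10. n6.live = "vk"  ["vk"]
11. n6.pre = false  [A.ok > -9]
12. n7.live = 12  [terminal]
13. n8.off = 4  [terminal]
14. n6.ok = -6  [e.off - 10]
15. n3.val = true  [d.wid == 2]
16. n3.live = "xm"  ["xm"]
17. n9.ok = 4  [S.live * 2 - 52]
18. n9.idx = 10  [10]
19. n10.val = 24  [A.idx + A.ok + 10]
20. n10.live = "wr"  ["wr"]
21. n10.pre = false  [false]
22. n11.wid = 29  [terminal]
23. n12.cnt = false  [terminal]
24. n10.ok = 12  [(if B.pre then d.wid else B.val) - 12]
25. n9.val = true  [A.idx > 9]
26. n9.live = "mz"  ["mz"]
27. n2.lim = 17  [S.live - 11]
28. n2.sig = "xm"  [if A₁.val then A₀.live else "p"]
29. n1.val = false  [A.ok > -3]
30. n1.live = "qm"  ["qm"]
31. n13.off = -6  [terminal]
32. n0.lim = -6  [e.off + S.live]
33. n0.sig = "nn"  ["nn"]

-9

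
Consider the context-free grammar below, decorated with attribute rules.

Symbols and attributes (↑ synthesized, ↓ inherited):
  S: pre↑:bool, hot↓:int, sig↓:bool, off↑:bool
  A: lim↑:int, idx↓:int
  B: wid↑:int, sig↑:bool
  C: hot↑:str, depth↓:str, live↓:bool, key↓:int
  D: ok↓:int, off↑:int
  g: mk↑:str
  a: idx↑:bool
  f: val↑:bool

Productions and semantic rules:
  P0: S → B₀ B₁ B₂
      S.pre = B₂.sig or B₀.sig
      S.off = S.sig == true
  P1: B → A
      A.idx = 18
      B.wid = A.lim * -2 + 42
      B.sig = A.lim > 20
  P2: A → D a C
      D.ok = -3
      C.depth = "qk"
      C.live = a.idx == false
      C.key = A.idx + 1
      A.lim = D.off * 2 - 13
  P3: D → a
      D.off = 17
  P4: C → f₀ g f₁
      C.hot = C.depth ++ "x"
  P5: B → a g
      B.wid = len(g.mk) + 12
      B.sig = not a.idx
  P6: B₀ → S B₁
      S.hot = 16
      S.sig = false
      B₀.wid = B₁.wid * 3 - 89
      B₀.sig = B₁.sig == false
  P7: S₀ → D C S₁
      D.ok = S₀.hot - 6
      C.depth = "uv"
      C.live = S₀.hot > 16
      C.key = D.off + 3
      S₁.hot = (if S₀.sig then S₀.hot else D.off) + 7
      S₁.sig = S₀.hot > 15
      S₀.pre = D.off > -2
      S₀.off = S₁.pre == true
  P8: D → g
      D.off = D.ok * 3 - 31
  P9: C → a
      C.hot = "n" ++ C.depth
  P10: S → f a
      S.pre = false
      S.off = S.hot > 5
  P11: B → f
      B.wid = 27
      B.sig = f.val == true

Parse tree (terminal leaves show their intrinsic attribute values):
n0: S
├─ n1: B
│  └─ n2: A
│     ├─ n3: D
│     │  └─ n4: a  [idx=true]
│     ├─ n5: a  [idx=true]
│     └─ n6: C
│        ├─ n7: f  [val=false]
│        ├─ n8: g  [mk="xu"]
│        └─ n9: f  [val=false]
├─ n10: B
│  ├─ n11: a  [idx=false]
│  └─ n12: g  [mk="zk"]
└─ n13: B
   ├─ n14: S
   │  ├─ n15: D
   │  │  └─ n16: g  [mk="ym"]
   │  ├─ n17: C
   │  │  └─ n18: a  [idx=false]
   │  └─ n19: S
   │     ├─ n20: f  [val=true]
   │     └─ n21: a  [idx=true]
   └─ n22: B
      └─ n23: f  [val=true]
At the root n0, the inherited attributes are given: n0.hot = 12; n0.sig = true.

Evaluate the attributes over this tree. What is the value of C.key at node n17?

1. n0.hot = 12  [given at root]
2. n0.sig = true  [given at root]
3. n2.idx = 18  [18]
4. n3.ok = -3  [-3]
5. n4.idx = true  [terminal]
6. n3.off = 17  [17]
7. n5.idx = true  [terminal]
8. n6.depth = "qk"  ["qk"]
9. n6.live = false  [a.idx == false]
10. n6.key = 19  [A.idx + 1]
11. n7.val = false  [terminal]
12. n8.mk = "xu"  [terminal]
13. n9.val = false  [terminal]
14. n6.hot = "qkx"  [C.depth ++ "x"]
15. n2.lim = 21  [D.off * 2 - 13]
16. n1.wid = 0  [A.lim * -2 + 42]
17. n1.sig = true  [A.lim > 20]
18. n11.idx = false  [terminal]
19. n12.mk = "zk"  [terminal]
20. n10.wid = 14  [len(g.mk) + 12]
21. n10.sig = true  [not a.idx]
22. n14.hot = 16  [16]
23. n14.sig = false  [false]
24. n15.ok = 10  [S₀.hot - 6]
25. n16.mk = "ym"  [terminal]
26. n15.off = -1  [D.ok * 3 - 31]
27. n17.depth = "uv"  ["uv"]
28. n17.live = false  [S₀.hot > 16]
29. n17.key = 2  [D.off + 3]
30. n18.idx = false  [terminal]
31. n17.hot = "nuv"  ["n" ++ C.depth]
32. n19.hot = 6  [(if S₀.sig then S₀.hot else D.off) + 7]
33. n19.sig = true  [S₀.hot > 15]
34. n20.val = true  [terminal]
35. n21.idx = true  [terminal]
36. n19.pre = false  [false]
37. n19.off = true  [S.hot > 5]
38. n14.pre = true  [D.off > -2]
39. n14.off = false  [S₁.pre == true]
40. n23.val = true  [terminal]
41. n22.wid = 27  [27]
42. n22.sig = true  [f.val == true]
43. n13.wid = -8  [B₁.wid * 3 - 89]
44. n13.sig = false  [B₁.sig == false]
45. n0.pre = true  [B₂.sig or B₀.sig]
46. n0.off = true  [S.sig == true]

2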